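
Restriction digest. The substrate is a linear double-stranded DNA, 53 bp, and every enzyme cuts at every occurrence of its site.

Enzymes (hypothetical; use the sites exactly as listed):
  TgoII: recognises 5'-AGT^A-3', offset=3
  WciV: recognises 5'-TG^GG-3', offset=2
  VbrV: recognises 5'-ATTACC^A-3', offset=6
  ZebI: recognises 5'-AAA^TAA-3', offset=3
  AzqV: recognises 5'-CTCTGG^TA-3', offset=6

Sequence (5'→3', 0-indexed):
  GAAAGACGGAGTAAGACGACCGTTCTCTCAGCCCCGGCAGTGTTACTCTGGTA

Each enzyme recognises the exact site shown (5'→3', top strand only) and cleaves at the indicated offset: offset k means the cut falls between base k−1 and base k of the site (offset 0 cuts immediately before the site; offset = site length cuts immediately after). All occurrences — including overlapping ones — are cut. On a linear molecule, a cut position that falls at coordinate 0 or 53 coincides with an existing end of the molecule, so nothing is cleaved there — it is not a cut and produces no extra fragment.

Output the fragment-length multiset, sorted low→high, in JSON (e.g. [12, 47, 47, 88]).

Site scan:
  TgoII (AGTA, off=3): starts [9] → cuts [12]
  WciV (TGGG, off=2): no sites
  VbrV (ATTACCA, off=6): no sites
  ZebI (AAATAA, off=3): no sites
  AzqV (CTCTGGTA, off=6): starts [45] → cuts [51]

All cut coordinates (distinct, sorted): [12, 51]

Fragment lengths:
  [0,12): 12 bp
  [12,51): 39 bp
  [51,53): 2 bp

[2,12,39]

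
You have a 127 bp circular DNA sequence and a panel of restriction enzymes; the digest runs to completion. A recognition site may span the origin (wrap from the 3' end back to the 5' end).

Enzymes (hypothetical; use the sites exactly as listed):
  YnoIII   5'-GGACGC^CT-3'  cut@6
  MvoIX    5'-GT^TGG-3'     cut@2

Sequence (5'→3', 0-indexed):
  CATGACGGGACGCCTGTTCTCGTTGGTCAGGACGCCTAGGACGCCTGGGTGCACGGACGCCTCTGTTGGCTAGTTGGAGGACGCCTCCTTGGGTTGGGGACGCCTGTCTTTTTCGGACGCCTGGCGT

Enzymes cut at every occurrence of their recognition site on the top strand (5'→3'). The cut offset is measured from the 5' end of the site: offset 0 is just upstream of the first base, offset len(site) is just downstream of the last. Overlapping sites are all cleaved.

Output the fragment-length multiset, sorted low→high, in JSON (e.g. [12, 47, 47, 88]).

[6,8,9,9,10,10,10,12,16,17,20]

Site scan:
  YnoIII (GGACGCCT, off=6): starts [7, 29, 38, 54, 78, 97, 114] → cuts [13, 35, 44, 60, 84, 103, 120]
  MvoIX (GTTGG, off=2): starts [21, 64, 72, 92] → cuts [23, 66, 74, 94]

All cut coordinates (distinct, sorted): [13, 23, 35, 44, 60, 66, 74, 84, 94, 103, 120]

Fragment lengths:
  13→23: 10 bp
  23→35: 12 bp
  35→44: 9 bp
  44→60: 16 bp
  60→66: 6 bp
  66→74: 8 bp
  74→84: 10 bp
  84→94: 10 bp
  94→103: 9 bp
  103→120: 17 bp
  120→13 (wrap): 127-120+13 = 20 bp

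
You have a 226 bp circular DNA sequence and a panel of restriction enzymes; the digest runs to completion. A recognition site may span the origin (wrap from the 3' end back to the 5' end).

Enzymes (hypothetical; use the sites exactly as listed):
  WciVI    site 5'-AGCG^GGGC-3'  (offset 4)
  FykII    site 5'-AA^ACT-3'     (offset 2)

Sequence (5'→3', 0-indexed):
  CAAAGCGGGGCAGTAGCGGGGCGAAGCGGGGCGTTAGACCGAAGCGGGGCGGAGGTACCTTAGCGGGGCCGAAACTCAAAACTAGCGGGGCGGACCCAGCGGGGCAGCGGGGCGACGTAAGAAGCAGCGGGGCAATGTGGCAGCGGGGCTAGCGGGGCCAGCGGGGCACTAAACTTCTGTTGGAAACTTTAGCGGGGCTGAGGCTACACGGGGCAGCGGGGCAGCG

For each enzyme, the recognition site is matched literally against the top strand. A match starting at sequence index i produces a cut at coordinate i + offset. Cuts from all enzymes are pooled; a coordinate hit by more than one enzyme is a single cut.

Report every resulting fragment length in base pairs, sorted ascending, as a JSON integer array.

Per-enzyme occurrences:
  WciVI AGCGGGGC/4: at [3, 14, 24, 42, 61, 83, 97, 105, 125, 141, 150, 159, 190, 214] ⇒ [7, 18, 28, 46, 65, 87, 101, 109, 129, 145, 154, 163, 194, 218]
  FykII AAACT/2: at [71, 78, 170, 183] ⇒ [73, 80, 172, 185]

Pooled cuts: [7, 18, 28, 46, 65, 73, 80, 87, 101, 109, 129, 145, 154, 163, 172, 185, 194, 218]

Fragments:
  7→18: 11 bp
  18→28: 10 bp
  28→46: 18 bp
  46→65: 19 bp
  65→73: 8 bp
  73→80: 7 bp
  80→87: 7 bp
  87→101: 14 bp
  101→109: 8 bp
  109→129: 20 bp
  129→145: 16 bp
  145→154: 9 bp
  154→163: 9 bp
  163→172: 9 bp
  172→185: 13 bp
  185→194: 9 bp
  194→218: 24 bp
  218→7 (wrap): 226-218+7 = 15 bp

[7,7,8,8,9,9,9,9,10,11,13,14,15,16,18,19,20,24]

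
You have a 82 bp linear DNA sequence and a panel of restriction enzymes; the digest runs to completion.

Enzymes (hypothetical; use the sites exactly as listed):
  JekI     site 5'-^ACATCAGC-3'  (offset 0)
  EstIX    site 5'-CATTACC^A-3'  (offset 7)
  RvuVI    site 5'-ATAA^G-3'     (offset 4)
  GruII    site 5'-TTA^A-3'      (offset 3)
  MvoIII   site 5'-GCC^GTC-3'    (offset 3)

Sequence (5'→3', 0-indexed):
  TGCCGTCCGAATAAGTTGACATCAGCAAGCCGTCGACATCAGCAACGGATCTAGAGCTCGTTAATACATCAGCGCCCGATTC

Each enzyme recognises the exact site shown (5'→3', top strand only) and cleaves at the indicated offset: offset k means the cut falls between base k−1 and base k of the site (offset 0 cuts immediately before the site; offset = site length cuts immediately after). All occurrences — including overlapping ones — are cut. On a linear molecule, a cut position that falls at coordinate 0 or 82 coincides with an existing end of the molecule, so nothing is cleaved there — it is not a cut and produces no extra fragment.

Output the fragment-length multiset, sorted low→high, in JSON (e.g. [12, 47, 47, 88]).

Site scan:
  JekI (ACATCAGC, off=0): starts [18, 35, 65] → cuts [18, 35, 65]
  EstIX (CATTACCA, off=7): no sites
  RvuVI (ATAAG, off=4): starts [10] → cuts [14]
  GruII (TTAA, off=3): starts [60] → cuts [63]
  MvoIII (GCCGTC, off=3): starts [1, 28] → cuts [4, 31]

All cut coordinates (distinct, sorted): [4, 14, 18, 31, 35, 63, 65]

Fragments:
  [0,4): 4 bp
  [4,14): 10 bp
  [14,18): 4 bp
  [18,31): 13 bp
  [31,35): 4 bp
  [35,63): 28 bp
  [63,65): 2 bp
  [65,82): 17 bp

[2,4,4,4,10,13,17,28]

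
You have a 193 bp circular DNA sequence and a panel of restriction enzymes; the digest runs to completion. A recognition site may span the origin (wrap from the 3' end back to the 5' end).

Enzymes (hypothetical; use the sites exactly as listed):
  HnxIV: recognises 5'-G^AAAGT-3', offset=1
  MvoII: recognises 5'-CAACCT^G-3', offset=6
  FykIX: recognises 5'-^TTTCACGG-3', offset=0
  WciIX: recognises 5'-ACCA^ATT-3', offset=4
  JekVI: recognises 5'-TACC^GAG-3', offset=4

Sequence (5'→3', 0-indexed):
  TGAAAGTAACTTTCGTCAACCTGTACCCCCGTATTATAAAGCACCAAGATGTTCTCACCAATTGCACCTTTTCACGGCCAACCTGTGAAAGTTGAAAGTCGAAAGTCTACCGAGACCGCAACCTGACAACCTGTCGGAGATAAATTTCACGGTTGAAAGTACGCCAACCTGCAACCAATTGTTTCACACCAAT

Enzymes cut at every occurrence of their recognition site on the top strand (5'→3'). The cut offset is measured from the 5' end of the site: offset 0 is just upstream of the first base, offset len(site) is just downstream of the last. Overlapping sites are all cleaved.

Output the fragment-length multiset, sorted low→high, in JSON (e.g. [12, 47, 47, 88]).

Scan for sites:
  HnxIV (GAAAGT, off=1): starts [1, 86, 93, 100, 154] → cuts [2, 87, 94, 101, 155]
  MvoII (CAACCTG, off=6): starts [16, 78, 118, 126, 164] → cuts [22, 84, 124, 132, 170]
  FykIX (TTTCACGG, off=0): starts [69, 144] → cuts [69, 144]
  WciIX (ACCAATT, off=4): starts [56, 173, 187] → cuts [60, 177, 191]
  JekVI (TACCGAG, off=4): starts [107] → cuts [111]

All cut coordinates (distinct, sorted): [2, 22, 60, 69, 84, 87, 94, 101, 111, 124, 132, 144, 155, 170, 177, 191]

Fragments:
  2→22: 20 bp
  22→60: 38 bp
  60→69: 9 bp
  69→84: 15 bp
  84→87: 3 bp
  87→94: 7 bp
  94→101: 7 bp
  101→111: 10 bp
  111→124: 13 bp
  124→132: 8 bp
  132→144: 12 bp
  144→155: 11 bp
  155→170: 15 bp
  170→177: 7 bp
  177→191: 14 bp
  191→2 (wrap): 193-191+2 = 4 bp

[3,4,7,7,7,8,9,10,11,12,13,14,15,15,20,38]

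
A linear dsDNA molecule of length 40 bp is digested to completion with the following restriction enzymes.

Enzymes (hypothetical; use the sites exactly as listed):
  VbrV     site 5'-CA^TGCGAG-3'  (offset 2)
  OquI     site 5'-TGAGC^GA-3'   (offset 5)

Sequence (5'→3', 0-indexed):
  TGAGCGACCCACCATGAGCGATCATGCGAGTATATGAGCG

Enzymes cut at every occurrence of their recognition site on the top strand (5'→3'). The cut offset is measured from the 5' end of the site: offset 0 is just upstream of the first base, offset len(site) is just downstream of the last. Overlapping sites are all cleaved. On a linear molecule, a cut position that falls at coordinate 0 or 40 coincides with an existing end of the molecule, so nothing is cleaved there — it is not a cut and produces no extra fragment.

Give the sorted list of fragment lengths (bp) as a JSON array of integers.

[5,5,14,16]

Per-enzyme occurrences:
  VbrV CATGCGAG/2: at [22] ⇒ [24]
  OquI TGAGCGA/5: at [0, 14] ⇒ [5, 19]

Pooled cuts: [5, 19, 24]

Fragment lengths:
  [0,5): 5 bp
  [5,19): 14 bp
  [19,24): 5 bp
  [24,40): 16 bp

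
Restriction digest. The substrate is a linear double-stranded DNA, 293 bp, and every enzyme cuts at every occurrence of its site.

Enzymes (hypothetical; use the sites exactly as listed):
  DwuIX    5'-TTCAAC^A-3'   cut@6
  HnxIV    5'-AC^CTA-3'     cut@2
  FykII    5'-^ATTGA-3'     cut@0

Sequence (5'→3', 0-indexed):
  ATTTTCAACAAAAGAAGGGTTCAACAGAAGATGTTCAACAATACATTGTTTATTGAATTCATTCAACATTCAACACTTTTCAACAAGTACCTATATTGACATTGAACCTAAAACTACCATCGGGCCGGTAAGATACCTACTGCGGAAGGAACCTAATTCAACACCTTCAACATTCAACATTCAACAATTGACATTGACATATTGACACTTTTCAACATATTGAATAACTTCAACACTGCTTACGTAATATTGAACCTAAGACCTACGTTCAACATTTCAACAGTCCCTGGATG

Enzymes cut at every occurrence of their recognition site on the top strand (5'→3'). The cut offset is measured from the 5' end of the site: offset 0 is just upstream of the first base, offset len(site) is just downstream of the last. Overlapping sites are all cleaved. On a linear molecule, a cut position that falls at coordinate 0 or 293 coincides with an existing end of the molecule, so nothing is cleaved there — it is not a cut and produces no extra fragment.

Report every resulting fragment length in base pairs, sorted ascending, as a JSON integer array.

[1,2,4,6,6,6,7,7,7,7,7,7,8,8,9,9,10,10,11,12,12,14,14,16,16,16,16,16,29]

Scan for sites:
  DwuIX (TTCAACA, off=6): starts [3, 19, 33, 61, 68, 78, 156, 165, 172, 179, 210, 228, 267, 275] → cuts [9, 25, 39, 67, 74, 84, 162, 171, 178, 185, 216, 234, 273, 281]
  HnxIV (ACCTA, off=2): starts [88, 105, 134, 150, 253, 260] → cuts [90, 107, 136, 152, 255, 262]
  FykII (ATTGA, off=0): starts [51, 94, 100, 186, 192, 200, 218, 248] → cuts [51, 94, 100, 186, 192, 200, 218, 248]

All cut coordinates (distinct, sorted): [9, 25, 39, 51, 67, 74, 84, 90, 94, 100, 107, 136, 152, 162, 171, 178, 185, 186, 192, 200, 216, 218, 234, 248, 255, 262, 273, 281]

Fragment lengths:
  [0,9): 9 bp
  [9,25): 16 bp
  [25,39): 14 bp
  [39,51): 12 bp
  [51,67): 16 bp
  [67,74): 7 bp
  [74,84): 10 bp
  [84,90): 6 bp
  [90,94): 4 bp
  [94,100): 6 bp
  [100,107): 7 bp
  [107,136): 29 bp
  [136,152): 16 bp
  [152,162): 10 bp
  [162,171): 9 bp
  [171,178): 7 bp
  [178,185): 7 bp
  [185,186): 1 bp
  [186,192): 6 bp
  [192,200): 8 bp
  [200,216): 16 bp
  [216,218): 2 bp
  [218,234): 16 bp
  [234,248): 14 bp
  [248,255): 7 bp
  [255,262): 7 bp
  [262,273): 11 bp
  [273,281): 8 bp
  [281,293): 12 bp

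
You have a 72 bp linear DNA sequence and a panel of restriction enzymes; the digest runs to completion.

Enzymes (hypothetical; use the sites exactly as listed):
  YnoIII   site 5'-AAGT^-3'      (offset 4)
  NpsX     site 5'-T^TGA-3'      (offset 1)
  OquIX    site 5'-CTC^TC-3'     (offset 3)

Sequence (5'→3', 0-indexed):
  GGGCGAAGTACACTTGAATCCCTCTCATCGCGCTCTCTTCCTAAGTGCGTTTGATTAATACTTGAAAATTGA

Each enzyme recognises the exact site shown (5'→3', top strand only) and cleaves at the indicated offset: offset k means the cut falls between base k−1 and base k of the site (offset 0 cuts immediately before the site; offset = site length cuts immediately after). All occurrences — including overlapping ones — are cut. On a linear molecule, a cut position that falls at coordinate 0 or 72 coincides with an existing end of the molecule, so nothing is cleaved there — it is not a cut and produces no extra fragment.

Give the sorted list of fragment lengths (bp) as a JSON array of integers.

[3,5,5,7,9,10,11,11,11]

Per-enzyme occurrences:
  YnoIII (AAGT, off=4): starts [5, 42] → cuts [9, 46]
  NpsX (TTGA, off=1): starts [13, 50, 61, 68] → cuts [14, 51, 62, 69]
  OquIX (CTCTC, off=3): starts [21, 32] → cuts [24, 35]

Pooled cuts: [9, 14, 24, 35, 46, 51, 62, 69]

Fragments:
  [0,9): 9 bp
  [9,14): 5 bp
  [14,24): 10 bp
  [24,35): 11 bp
  [35,46): 11 bp
  [46,51): 5 bp
  [51,62): 11 bp
  [62,69): 7 bp
  [69,72): 3 bp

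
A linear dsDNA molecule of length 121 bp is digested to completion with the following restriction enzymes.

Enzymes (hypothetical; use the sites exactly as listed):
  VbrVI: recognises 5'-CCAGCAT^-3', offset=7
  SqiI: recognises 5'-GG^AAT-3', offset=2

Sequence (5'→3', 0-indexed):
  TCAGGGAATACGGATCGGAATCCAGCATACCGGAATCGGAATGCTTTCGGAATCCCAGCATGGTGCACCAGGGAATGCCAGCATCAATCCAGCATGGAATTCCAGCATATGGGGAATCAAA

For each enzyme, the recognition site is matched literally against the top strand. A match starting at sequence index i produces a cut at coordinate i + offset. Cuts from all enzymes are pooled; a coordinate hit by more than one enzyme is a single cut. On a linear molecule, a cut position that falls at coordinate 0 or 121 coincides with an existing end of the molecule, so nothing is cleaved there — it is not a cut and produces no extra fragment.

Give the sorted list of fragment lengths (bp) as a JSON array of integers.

[2,5,6,6,6,7,10,11,11,11,11,11,12,12]

Site scan:
  VbrVI CCAGCAT/7: at [21, 54, 77, 88, 101] ⇒ [28, 61, 84, 95, 108]
  SqiI GGAAT/2: at [4, 16, 31, 37, 48, 71, 95, 112] ⇒ [6, 18, 33, 39, 50, 73, 97, 114]

Pooled cuts: [6, 18, 28, 33, 39, 50, 61, 73, 84, 95, 97, 108, 114]

Fragment lengths:
  [0,6): 6 bp
  [6,18): 12 bp
  [18,28): 10 bp
  [28,33): 5 bp
  [33,39): 6 bp
  [39,50): 11 bp
  [50,61): 11 bp
  [61,73): 12 bp
  [73,84): 11 bp
  [84,95): 11 bp
  [95,97): 2 bp
  [97,108): 11 bp
  [108,114): 6 bp
  [114,121): 7 bp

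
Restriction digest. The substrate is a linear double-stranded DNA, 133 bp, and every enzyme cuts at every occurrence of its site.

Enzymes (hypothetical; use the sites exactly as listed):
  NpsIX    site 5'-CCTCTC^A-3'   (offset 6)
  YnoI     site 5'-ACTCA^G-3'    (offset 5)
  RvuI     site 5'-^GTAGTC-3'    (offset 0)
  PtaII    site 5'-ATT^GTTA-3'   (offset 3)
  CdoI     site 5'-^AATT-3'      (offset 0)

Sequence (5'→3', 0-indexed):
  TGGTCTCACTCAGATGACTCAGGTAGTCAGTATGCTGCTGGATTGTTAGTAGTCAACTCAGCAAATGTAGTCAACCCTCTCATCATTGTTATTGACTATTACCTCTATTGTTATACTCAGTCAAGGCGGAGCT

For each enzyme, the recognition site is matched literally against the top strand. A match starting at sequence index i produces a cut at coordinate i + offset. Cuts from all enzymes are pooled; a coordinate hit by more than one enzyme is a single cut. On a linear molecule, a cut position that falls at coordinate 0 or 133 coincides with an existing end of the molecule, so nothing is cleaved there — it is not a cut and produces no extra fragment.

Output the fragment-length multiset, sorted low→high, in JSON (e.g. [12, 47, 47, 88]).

[1,4,6,6,9,10,12,12,14,15,22,22]

Scan for sites:
  NpsIX (CCTCTCA, off=6): starts [75] → cuts [81]
  YnoI (ACTCAG, off=5): starts [7, 16, 55, 114] → cuts [12, 21, 60, 119]
  RvuI (GTAGTC, off=0): starts [22, 48, 66] → cuts [22, 48, 66]
  PtaII (ATTGTTA, off=3): starts [41, 84, 106] → cuts [44, 87, 109]
  CdoI (AATT, off=0): no sites

All cut coordinates (distinct, sorted): [12, 21, 22, 44, 48, 60, 66, 81, 87, 109, 119]

Fragments:
  [0,12): 12 bp
  [12,21): 9 bp
  [21,22): 1 bp
  [22,44): 22 bp
  [44,48): 4 bp
  [48,60): 12 bp
  [60,66): 6 bp
  [66,81): 15 bp
  [81,87): 6 bp
  [87,109): 22 bp
  [109,119): 10 bp
  [119,133): 14 bp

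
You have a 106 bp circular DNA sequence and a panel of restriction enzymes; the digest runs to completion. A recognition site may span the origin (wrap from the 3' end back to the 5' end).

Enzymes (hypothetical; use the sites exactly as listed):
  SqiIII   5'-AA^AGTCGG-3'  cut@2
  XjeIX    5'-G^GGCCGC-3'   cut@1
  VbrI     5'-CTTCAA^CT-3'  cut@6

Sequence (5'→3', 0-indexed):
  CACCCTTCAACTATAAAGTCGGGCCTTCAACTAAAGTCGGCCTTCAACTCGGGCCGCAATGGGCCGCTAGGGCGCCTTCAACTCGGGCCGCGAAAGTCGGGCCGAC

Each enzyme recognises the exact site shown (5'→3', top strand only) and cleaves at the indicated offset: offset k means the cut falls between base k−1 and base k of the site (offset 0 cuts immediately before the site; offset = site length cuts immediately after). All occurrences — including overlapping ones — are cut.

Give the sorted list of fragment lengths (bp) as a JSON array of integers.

[4,4,4,6,9,10,13,14,20,22]

Per-enzyme occurrences:
  SqiIII (AAAGTCGG, off=2): starts [14, 32, 92] → cuts [16, 34, 94]
  XjeIX (GGGCCGC, off=1): starts [50, 60, 84] → cuts [51, 61, 85]
  VbrI (CTTCAACT, off=6): starts [4, 24, 41, 75] → cuts [10, 30, 47, 81]

All cut coordinates (distinct, sorted): [10, 16, 30, 34, 47, 51, 61, 81, 85, 94]

Fragment lengths:
  10→16: 6 bp
  16→30: 14 bp
  30→34: 4 bp
  34→47: 13 bp
  47→51: 4 bp
  51→61: 10 bp
  61→81: 20 bp
  81→85: 4 bp
  85→94: 9 bp
  94→10 (wrap): 106-94+10 = 22 bp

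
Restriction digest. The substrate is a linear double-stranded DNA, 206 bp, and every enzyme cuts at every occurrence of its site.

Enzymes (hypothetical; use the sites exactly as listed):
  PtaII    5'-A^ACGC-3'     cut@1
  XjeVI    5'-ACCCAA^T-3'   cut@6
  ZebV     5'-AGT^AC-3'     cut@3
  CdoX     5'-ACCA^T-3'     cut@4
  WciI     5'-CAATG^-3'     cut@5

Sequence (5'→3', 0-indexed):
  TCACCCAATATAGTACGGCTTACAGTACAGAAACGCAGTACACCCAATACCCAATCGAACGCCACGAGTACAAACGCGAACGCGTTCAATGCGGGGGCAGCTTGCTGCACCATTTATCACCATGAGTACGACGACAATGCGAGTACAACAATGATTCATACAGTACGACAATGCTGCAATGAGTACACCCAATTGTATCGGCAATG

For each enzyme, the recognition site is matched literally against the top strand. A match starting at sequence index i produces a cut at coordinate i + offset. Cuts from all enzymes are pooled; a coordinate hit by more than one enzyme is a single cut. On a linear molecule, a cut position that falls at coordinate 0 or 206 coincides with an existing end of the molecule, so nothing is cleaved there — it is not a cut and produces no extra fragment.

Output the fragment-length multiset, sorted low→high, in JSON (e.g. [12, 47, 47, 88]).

[3,4,4,5,5,6,6,6,7,7,8,8,8,8,9,9,10,11,11,12,12,12,14,21]

Site scan:
  PtaII AACGC/1: at [31, 57, 72, 78] ⇒ [32, 58, 73, 79]
  XjeVI ACCCAAT/6: at [2, 41, 48, 186] ⇒ [8, 47, 54, 192]
  ZebV AGTAC/3: at [11, 23, 36, 66, 124, 141, 161, 181] ⇒ [14, 26, 39, 69, 127, 144, 164, 184]
  CdoX ACCAT/4: at [108, 118] ⇒ [112, 122]
  WciI CAATG/5: at [86, 134, 148, 168, 176, 201] ⇒ [91, 139, 153, 173, 181] (position 206 is a terminus of the linear molecule — no cut)

Pooled cuts: [8, 14, 26, 32, 39, 47, 54, 58, 69, 73, 79, 91, 112, 122, 127, 139, 144, 153, 164, 173, 181, 184, 192]

Fragments:
  [0,8): 8 bp
  [8,14): 6 bp
  [14,26): 12 bp
  [26,32): 6 bp
  [32,39): 7 bp
  [39,47): 8 bp
  [47,54): 7 bp
  [54,58): 4 bp
  [58,69): 11 bp
  [69,73): 4 bp
  [73,79): 6 bp
  [79,91): 12 bp
  [91,112): 21 bp
  [112,122): 10 bp
  [122,127): 5 bp
  [127,139): 12 bp
  [139,144): 5 bp
  [144,153): 9 bp
  [153,164): 11 bp
  [164,173): 9 bp
  [173,181): 8 bp
  [181,184): 3 bp
  [184,192): 8 bp
  [192,206): 14 bp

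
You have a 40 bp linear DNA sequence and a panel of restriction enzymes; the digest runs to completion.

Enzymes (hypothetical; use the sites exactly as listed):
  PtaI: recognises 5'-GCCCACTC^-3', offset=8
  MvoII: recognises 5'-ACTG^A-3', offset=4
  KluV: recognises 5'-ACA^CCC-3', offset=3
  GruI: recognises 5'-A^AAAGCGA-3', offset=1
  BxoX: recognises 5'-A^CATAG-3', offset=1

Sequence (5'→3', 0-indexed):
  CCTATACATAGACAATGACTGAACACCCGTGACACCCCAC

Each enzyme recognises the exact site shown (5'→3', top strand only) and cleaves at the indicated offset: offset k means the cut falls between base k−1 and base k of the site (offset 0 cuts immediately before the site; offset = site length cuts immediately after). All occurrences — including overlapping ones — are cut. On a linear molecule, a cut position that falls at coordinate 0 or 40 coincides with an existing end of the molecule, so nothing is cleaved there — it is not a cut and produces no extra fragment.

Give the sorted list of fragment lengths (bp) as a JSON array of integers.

Per-enzyme occurrences:
  PtaI (GCCCACTC, off=8): no sites
  MvoII ACTGA/4: at [17] ⇒ [21]
  KluV ACACCC/3: at [22, 31] ⇒ [25, 34]
  GruI (AAAAGCGA, off=1): no sites
  BxoX ACATAG/1: at [5] ⇒ [6]

All cut coordinates (distinct, sorted): [6, 21, 25, 34]

Fragment lengths:
  [0,6): 6 bp
  [6,21): 15 bp
  [21,25): 4 bp
  [25,34): 9 bp
  [34,40): 6 bp

[4,6,6,9,15]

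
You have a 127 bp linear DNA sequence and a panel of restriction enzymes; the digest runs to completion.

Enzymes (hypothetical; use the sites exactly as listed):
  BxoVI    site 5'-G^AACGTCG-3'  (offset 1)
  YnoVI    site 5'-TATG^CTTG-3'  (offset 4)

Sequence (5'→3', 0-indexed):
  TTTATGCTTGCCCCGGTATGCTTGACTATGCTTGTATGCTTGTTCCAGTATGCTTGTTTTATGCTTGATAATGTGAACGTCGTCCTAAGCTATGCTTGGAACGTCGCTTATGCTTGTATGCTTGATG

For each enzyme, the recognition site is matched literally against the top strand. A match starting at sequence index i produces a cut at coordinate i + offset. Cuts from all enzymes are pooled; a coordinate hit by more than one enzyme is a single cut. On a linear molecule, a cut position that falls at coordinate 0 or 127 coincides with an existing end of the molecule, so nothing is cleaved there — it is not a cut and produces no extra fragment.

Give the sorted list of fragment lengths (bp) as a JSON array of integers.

Site scan:
  BxoVI (GAACGTCG, off=1): starts [74, 98] → cuts [75, 99]
  YnoVI (TATGCTTG, off=4): starts [2, 16, 26, 34, 48, 59, 90, 108, 116] → cuts [6, 20, 30, 38, 52, 63, 94, 112, 120]

Pooled cuts: [6, 20, 30, 38, 52, 63, 75, 94, 99, 112, 120]

Fragments:
  [0,6): 6 bp
  [6,20): 14 bp
  [20,30): 10 bp
  [30,38): 8 bp
  [38,52): 14 bp
  [52,63): 11 bp
  [63,75): 12 bp
  [75,94): 19 bp
  [94,99): 5 bp
  [99,112): 13 bp
  [112,120): 8 bp
  [120,127): 7 bp

[5,6,7,8,8,10,11,12,13,14,14,19]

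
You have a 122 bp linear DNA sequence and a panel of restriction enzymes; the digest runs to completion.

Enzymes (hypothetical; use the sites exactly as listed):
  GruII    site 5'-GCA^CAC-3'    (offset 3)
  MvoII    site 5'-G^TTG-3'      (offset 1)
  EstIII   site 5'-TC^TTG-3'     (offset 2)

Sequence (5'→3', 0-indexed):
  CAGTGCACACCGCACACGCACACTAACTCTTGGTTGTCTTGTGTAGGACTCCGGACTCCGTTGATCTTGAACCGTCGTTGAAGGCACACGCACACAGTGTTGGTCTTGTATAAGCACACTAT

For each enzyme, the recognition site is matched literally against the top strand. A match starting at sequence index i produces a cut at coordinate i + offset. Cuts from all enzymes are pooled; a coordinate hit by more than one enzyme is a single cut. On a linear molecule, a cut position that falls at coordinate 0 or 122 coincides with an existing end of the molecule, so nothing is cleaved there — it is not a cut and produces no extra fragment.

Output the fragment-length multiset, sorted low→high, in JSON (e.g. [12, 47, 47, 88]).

[4,5,6,6,6,6,6,7,7,7,9,9,11,11,22]

Per-enzyme occurrences:
  GruII (GCACAC, off=3): starts [4, 11, 17, 83, 89, 113] → cuts [7, 14, 20, 86, 92, 116]
  MvoII (GTTG, off=1): starts [32, 59, 76, 98] → cuts [33, 60, 77, 99]
  EstIII (TCTTG, off=2): starts [27, 36, 64, 103] → cuts [29, 38, 66, 105]

All cut coordinates (distinct, sorted): [7, 14, 20, 29, 33, 38, 60, 66, 77, 86, 92, 99, 105, 116]

Fragment lengths:
  [0,7): 7 bp
  [7,14): 7 bp
  [14,20): 6 bp
  [20,29): 9 bp
  [29,33): 4 bp
  [33,38): 5 bp
  [38,60): 22 bp
  [60,66): 6 bp
  [66,77): 11 bp
  [77,86): 9 bp
  [86,92): 6 bp
  [92,99): 7 bp
  [99,105): 6 bp
  [105,116): 11 bp
  [116,122): 6 bp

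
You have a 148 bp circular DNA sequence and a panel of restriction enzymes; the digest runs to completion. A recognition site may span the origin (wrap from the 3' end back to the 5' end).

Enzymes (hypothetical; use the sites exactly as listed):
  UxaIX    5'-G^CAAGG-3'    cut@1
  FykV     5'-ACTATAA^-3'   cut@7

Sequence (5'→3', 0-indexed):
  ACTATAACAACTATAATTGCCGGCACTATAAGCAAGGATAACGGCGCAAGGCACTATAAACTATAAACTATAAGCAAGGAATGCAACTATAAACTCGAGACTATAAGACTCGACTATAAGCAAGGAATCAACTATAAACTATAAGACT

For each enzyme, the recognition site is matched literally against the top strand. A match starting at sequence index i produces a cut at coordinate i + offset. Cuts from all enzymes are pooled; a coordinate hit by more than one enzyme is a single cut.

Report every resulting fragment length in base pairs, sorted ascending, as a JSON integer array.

Site scan:
  UxaIX GCAAGG/1: at [31, 45, 73, 119] ⇒ [32, 46, 74, 120]
  FykV ACTATAA/7: at [0, 9, 24, 52, 59, 66, 85, 99, 112, 130, 137] ⇒ [7, 16, 31, 59, 66, 73, 92, 106, 119, 137, 144]

All cut coordinates (distinct, sorted): [7, 16, 31, 32, 46, 59, 66, 73, 74, 92, 106, 119, 120, 137, 144]

Fragments:
  7→16: 9 bp
  16→31: 15 bp
  31→32: 1 bp
  32→46: 14 bp
  46→59: 13 bp
  59→66: 7 bp
  66→73: 7 bp
  73→74: 1 bp
  74→92: 18 bp
  92→106: 14 bp
  106→119: 13 bp
  119→120: 1 bp
  120→137: 17 bp
  137→144: 7 bp
  144→7 (wrap): 148-144+7 = 11 bp

[1,1,1,7,7,7,9,11,13,13,14,14,15,17,18]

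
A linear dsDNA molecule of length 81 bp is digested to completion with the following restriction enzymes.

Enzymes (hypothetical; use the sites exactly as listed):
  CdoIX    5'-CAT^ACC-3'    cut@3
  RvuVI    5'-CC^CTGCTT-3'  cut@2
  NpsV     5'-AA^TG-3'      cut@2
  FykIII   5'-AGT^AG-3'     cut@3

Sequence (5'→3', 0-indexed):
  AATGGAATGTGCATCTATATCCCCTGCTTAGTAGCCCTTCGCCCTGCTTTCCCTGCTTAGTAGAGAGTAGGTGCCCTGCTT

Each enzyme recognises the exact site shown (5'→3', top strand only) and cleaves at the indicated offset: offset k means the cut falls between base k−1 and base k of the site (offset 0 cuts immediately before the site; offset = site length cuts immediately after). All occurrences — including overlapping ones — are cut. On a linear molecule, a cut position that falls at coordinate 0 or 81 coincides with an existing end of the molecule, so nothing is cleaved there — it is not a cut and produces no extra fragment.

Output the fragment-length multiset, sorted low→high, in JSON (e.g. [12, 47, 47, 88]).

Per-enzyme occurrences:
  CdoIX (CATACC, off=3): no sites
  RvuVI (CCCTGCTT, off=2): starts [21, 41, 50, 73] → cuts [23, 43, 52, 75]
  NpsV (AATG, off=2): starts [0, 5] → cuts [2, 7]
  FykIII (AGTAG, off=3): starts [29, 58, 65] → cuts [32, 61, 68]

Pooled cuts: [2, 7, 23, 32, 43, 52, 61, 68, 75]

Fragment lengths:
  [0,2): 2 bp
  [2,7): 5 bp
  [7,23): 16 bp
  [23,32): 9 bp
  [32,43): 11 bp
  [43,52): 9 bp
  [52,61): 9 bp
  [61,68): 7 bp
  [68,75): 7 bp
  [75,81): 6 bp

[2,5,6,7,7,9,9,9,11,16]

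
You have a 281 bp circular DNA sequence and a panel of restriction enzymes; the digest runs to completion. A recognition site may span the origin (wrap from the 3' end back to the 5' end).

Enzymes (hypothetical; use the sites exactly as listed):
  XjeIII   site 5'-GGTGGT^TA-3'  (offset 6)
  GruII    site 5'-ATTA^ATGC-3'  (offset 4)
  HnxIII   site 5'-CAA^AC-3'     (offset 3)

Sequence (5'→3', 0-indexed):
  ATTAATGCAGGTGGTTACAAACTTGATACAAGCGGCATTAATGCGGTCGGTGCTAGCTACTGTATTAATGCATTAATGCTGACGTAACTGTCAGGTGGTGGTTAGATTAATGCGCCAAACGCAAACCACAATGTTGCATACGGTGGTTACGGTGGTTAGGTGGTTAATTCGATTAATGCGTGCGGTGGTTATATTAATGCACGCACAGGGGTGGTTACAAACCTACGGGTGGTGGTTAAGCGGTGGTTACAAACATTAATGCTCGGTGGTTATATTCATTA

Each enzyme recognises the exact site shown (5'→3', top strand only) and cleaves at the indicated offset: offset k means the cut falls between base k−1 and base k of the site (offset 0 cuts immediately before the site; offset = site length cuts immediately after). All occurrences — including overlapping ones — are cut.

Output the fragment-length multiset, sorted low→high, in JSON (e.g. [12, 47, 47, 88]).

Site scan:
  XjeIII GGTGGTTA/6: at [9, 96, 141, 150, 158, 183, 209, 230, 241, 264] ⇒ [15, 102, 147, 156, 164, 189, 215, 236, 247, 270]
  GruII ATTAATGC/4: at [0, 36, 63, 71, 105, 171, 192, 254] ⇒ [4, 40, 67, 75, 109, 175, 196, 258]
  HnxIII CAAAC/3: at [17, 115, 121, 217, 249] ⇒ [20, 118, 124, 220, 252]

Pooled cuts: [4, 15, 20, 40, 67, 75, 102, 109, 118, 124, 147, 156, 164, 175, 189, 196, 215, 220, 236, 247, 252, 258, 270]

Fragment lengths:
  4→15: 11 bp
  15→20: 5 bp
  20→40: 20 bp
  40→67: 27 bp
  67→75: 8 bp
  75→102: 27 bp
  102→109: 7 bp
  109→118: 9 bp
  118→124: 6 bp
  124→147: 23 bp
  147→156: 9 bp
  156→164: 8 bp
  164→175: 11 bp
  175→189: 14 bp
  189→196: 7 bp
  196→215: 19 bp
  215→220: 5 bp
  220→236: 16 bp
  236→247: 11 bp
  247→252: 5 bp
  252→258: 6 bp
  258→270: 12 bp
  270→4 (wrap): 281-270+4 = 15 bp

[5,5,5,6,6,7,7,8,8,9,9,11,11,11,12,14,15,16,19,20,23,27,27]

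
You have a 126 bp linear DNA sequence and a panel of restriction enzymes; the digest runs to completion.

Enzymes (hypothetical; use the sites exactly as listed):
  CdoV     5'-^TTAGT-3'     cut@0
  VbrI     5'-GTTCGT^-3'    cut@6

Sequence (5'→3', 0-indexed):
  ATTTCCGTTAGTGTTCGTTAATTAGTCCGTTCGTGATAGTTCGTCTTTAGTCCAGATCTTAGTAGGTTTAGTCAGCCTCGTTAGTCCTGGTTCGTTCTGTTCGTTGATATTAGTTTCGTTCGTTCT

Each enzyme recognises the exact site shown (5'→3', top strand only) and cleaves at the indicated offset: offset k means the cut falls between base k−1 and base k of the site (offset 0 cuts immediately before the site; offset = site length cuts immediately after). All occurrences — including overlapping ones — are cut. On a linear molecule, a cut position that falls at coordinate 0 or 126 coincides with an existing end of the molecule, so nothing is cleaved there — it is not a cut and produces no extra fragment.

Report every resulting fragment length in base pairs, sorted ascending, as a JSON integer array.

Site scan:
  CdoV TTAGT/0: at [7, 21, 46, 58, 67, 80, 109] ⇒ [7, 21, 46, 58, 67, 80, 109]
  VbrI GTTCGT/6: at [12, 28, 38, 89, 98, 117] ⇒ [18, 34, 44, 95, 104, 123]

All cut coordinates (distinct, sorted): [7, 18, 21, 34, 44, 46, 58, 67, 80, 95, 104, 109, 123]

Fragments:
  [0,7): 7 bp
  [7,18): 11 bp
  [18,21): 3 bp
  [21,34): 13 bp
  [34,44): 10 bp
  [44,46): 2 bp
  [46,58): 12 bp
  [58,67): 9 bp
  [67,80): 13 bp
  [80,95): 15 bp
  [95,104): 9 bp
  [104,109): 5 bp
  [109,123): 14 bp
  [123,126): 3 bp

[2,3,3,5,7,9,9,10,11,12,13,13,14,15]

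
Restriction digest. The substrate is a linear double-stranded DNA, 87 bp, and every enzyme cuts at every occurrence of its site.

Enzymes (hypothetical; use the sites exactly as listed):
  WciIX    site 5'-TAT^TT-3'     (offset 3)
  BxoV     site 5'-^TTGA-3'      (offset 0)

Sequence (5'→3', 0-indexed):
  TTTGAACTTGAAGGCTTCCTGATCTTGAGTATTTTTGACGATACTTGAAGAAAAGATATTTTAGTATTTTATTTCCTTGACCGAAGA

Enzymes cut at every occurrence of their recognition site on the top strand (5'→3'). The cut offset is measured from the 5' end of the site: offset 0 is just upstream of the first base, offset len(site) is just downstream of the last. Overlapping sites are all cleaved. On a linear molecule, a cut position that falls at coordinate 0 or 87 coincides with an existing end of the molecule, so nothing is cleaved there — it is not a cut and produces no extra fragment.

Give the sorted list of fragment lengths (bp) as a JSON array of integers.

[1,2,4,5,6,8,8,10,11,15,17]

Scan for sites:
  WciIX (TATTT, off=3): starts [29, 56, 64, 69] → cuts [32, 59, 67, 72]
  BxoV (TTGA, off=0): starts [1, 7, 24, 34, 44, 76] → cuts [1, 7, 24, 34, 44, 76]

Pooled cuts: [1, 7, 24, 32, 34, 44, 59, 67, 72, 76]

Fragment lengths:
  [0,1): 1 bp
  [1,7): 6 bp
  [7,24): 17 bp
  [24,32): 8 bp
  [32,34): 2 bp
  [34,44): 10 bp
  [44,59): 15 bp
  [59,67): 8 bp
  [67,72): 5 bp
  [72,76): 4 bp
  [76,87): 11 bp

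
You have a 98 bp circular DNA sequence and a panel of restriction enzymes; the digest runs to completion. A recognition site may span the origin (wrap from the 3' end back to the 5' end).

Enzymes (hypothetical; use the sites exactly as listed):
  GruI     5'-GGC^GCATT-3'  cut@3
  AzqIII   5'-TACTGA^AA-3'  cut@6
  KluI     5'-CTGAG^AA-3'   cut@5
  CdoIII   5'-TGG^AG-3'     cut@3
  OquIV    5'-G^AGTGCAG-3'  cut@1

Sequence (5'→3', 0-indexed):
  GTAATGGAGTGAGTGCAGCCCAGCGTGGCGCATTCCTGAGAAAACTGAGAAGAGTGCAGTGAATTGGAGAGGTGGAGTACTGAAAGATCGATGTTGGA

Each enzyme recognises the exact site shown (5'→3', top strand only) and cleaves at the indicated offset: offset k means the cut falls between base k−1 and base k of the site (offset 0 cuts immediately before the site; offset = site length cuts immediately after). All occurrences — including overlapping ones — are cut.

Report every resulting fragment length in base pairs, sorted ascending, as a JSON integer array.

Site scan:
  GruI (GGCGCATT, off=3): starts [26] → cuts [29]
  AzqIII (TACTGAAA, off=6): starts [77] → cuts [83]
  KluI (CTGAGAA, off=5): starts [35, 44] → cuts [40, 49]
  CdoIII (TGGAG, off=3): starts [4, 64, 72, 94] → cuts [7, 67, 75, 97]
  OquIV (GAGTGCAG, off=1): starts [10, 51] → cuts [11, 52]

Pooled cuts: [7, 11, 29, 40, 49, 52, 67, 75, 83, 97]

Fragments:
  7→11: 4 bp
  11→29: 18 bp
  29→40: 11 bp
  40→49: 9 bp
  49→52: 3 bp
  52→67: 15 bp
  67→75: 8 bp
  75→83: 8 bp
  83→97: 14 bp
  97→7 (wrap): 98-97+7 = 8 bp

[3,4,8,8,8,9,11,14,15,18]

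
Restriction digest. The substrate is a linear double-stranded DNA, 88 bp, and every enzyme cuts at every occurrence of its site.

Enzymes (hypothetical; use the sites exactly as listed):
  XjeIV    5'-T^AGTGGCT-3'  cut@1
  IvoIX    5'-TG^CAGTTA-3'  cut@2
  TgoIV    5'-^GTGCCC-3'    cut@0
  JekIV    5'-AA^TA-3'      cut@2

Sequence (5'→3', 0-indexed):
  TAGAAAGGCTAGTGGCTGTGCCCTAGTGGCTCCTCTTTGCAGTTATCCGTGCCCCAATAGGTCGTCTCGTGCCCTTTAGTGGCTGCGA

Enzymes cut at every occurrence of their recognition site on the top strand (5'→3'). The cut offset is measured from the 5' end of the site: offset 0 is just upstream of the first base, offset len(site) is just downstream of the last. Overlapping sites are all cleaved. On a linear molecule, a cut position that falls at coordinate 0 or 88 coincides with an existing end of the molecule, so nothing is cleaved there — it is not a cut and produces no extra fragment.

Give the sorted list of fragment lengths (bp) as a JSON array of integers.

Per-enzyme occurrences:
  XjeIV (TAGTGGCT, off=1): starts [9, 23, 76] → cuts [10, 24, 77]
  IvoIX (TGCAGTTA, off=2): starts [37] → cuts [39]
  TgoIV (GTGCCC, off=0): starts [17, 48, 68] → cuts [17, 48, 68]
  JekIV (AATA, off=2): starts [55] → cuts [57]

Pooled cuts: [10, 17, 24, 39, 48, 57, 68, 77]

Fragments:
  [0,10): 10 bp
  [10,17): 7 bp
  [17,24): 7 bp
  [24,39): 15 bp
  [39,48): 9 bp
  [48,57): 9 bp
  [57,68): 11 bp
  [68,77): 9 bp
  [77,88): 11 bp

[7,7,9,9,9,10,11,11,15]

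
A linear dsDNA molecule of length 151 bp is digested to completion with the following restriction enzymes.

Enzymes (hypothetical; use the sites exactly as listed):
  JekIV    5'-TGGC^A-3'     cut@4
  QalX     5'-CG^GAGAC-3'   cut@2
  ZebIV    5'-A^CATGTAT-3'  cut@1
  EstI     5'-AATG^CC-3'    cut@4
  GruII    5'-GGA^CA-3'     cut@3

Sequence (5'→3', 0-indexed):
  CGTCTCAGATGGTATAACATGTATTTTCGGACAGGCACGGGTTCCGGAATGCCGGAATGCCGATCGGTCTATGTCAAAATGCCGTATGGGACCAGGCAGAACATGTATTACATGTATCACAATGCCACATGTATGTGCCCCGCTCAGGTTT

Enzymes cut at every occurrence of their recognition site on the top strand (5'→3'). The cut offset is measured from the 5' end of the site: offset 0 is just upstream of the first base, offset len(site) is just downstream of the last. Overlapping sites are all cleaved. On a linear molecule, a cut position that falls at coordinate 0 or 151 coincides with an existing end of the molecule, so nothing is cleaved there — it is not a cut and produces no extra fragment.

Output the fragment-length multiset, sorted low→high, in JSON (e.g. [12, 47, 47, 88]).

[3,8,9,14,14,17,20,20,22,24]

Scan for sites:
  JekIV (TGGCA, off=4): no sites
  QalX (CGGAGAC, off=2): no sites
  ZebIV ACATGTAT/1: at [16, 100, 109, 126] ⇒ [17, 101, 110, 127]
  EstI AATGCC/4: at [47, 55, 77, 120] ⇒ [51, 59, 81, 124]
  GruII GGACA/3: at [28] ⇒ [31]

Pooled cuts: [17, 31, 51, 59, 81, 101, 110, 124, 127]

Fragments:
  [0,17): 17 bp
  [17,31): 14 bp
  [31,51): 20 bp
  [51,59): 8 bp
  [59,81): 22 bp
  [81,101): 20 bp
  [101,110): 9 bp
  [110,124): 14 bp
  [124,127): 3 bp
  [127,151): 24 bp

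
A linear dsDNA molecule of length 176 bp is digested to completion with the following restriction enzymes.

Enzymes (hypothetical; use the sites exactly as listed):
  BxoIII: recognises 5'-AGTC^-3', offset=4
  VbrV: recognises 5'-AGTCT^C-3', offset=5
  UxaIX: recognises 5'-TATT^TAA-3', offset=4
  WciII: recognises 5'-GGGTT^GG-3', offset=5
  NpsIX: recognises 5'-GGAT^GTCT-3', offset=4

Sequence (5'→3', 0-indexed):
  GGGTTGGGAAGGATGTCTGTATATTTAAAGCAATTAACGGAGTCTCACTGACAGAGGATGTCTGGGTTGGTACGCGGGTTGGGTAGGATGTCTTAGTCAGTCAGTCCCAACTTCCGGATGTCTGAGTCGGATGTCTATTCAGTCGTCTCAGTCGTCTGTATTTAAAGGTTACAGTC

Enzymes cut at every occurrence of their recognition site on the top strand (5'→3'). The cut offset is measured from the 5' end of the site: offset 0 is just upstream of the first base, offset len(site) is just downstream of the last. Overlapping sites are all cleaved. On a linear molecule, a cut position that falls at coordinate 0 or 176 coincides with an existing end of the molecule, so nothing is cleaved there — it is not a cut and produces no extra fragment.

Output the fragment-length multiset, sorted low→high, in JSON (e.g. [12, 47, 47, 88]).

[1,4,4,4,5,9,9,9,9,9,9,9,11,12,12,13,14,14,19]

Site scan:
  BxoIII AGTC/4: at [40, 94, 98, 102, 124, 140, 149, 172] ⇒ [44, 98, 102, 106, 128, 144, 153] (position 176 is a terminus of the linear molecule — no cut)
  VbrV AGTCTC/5: at [40] ⇒ [45]
  UxaIX TATTTAA/4: at [21, 158] ⇒ [25, 162]
  WciII GGGTTGG/5: at [0, 63, 75] ⇒ [5, 68, 80]
  NpsIX GGATGTCT/4: at [10, 55, 85, 115, 128] ⇒ [14, 59, 89, 119, 132]

Pooled cuts: [5, 14, 25, 44, 45, 59, 68, 80, 89, 98, 102, 106, 119, 128, 132, 144, 153, 162]

Fragment lengths:
  [0,5): 5 bp
  [5,14): 9 bp
  [14,25): 11 bp
  [25,44): 19 bp
  [44,45): 1 bp
  [45,59): 14 bp
  [59,68): 9 bp
  [68,80): 12 bp
  [80,89): 9 bp
  [89,98): 9 bp
  [98,102): 4 bp
  [102,106): 4 bp
  [106,119): 13 bp
  [119,128): 9 bp
  [128,132): 4 bp
  [132,144): 12 bp
  [144,153): 9 bp
  [153,162): 9 bp
  [162,176): 14 bp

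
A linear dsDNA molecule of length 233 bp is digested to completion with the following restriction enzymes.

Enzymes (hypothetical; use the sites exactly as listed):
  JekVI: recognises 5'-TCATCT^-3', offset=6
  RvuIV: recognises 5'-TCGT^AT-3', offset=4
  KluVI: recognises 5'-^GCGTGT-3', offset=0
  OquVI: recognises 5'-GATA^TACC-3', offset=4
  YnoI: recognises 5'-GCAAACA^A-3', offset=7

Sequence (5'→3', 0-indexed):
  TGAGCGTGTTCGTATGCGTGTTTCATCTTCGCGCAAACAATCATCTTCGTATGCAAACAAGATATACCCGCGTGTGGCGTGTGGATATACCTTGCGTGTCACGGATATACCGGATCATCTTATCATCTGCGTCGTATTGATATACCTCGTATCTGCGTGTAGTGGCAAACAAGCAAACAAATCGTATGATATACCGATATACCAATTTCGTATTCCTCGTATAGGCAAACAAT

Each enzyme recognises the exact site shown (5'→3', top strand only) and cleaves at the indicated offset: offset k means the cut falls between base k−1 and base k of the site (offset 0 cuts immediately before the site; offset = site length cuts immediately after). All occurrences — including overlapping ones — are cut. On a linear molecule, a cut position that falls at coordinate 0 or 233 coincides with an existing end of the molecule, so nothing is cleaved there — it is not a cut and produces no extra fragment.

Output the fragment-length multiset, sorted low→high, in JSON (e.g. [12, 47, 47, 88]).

Scan for sites:
  JekVI TCATCT/6: at [22, 40, 114, 122] ⇒ [28, 46, 120, 128]
  RvuIV TCGTAT/4: at [9, 46, 131, 146, 181, 207, 216] ⇒ [13, 50, 135, 150, 185, 211, 220]
  KluVI GCGTGT/0: at [3, 15, 69, 76, 93, 154] ⇒ [3, 15, 69, 76, 93, 154]
  OquVI GATATACC/4: at [60, 83, 103, 138, 187, 195] ⇒ [64, 87, 107, 142, 191, 199]
  YnoI GCAAACAA/7: at [32, 52, 164, 172, 224] ⇒ [39, 59, 171, 179, 231]

Pooled cuts: [3, 13, 15, 28, 39, 46, 50, 59, 64, 69, 76, 87, 93, 107, 120, 128, 135, 142, 150, 154, 171, 179, 185, 191, 199, 211, 220, 231]

Fragment lengths:
  [0,3): 3 bp
  [3,13): 10 bp
  [13,15): 2 bp
  [15,28): 13 bp
  [28,39): 11 bp
  [39,46): 7 bp
  [46,50): 4 bp
  [50,59): 9 bp
  [59,64): 5 bp
  [64,69): 5 bp
  [69,76): 7 bp
  [76,87): 11 bp
  [87,93): 6 bp
  [93,107): 14 bp
  [107,120): 13 bp
  [120,128): 8 bp
  [128,135): 7 bp
  [135,142): 7 bp
  [142,150): 8 bp
  [150,154): 4 bp
  [154,171): 17 bp
  [171,179): 8 bp
  [179,185): 6 bp
  [185,191): 6 bp
  [191,199): 8 bp
  [199,211): 12 bp
  [211,220): 9 bp
  [220,231): 11 bp
  [231,233): 2 bp

[2,2,3,4,4,5,5,6,6,6,7,7,7,7,8,8,8,8,9,9,10,11,11,11,12,13,13,14,17]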